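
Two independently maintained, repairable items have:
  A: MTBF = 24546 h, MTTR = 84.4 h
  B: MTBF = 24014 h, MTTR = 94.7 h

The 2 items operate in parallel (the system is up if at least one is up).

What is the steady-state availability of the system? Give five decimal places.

0.99999

A(A) = MTBF/(MTBF+MTTR) = 24546/(24546+84.4) = 0.996573
A(B) = MTBF/(MTBF+MTTR) = 24014/(24014+94.7) = 0.996072
Parallel availability: 1 − (1 − 0.996573)(1 − 0.996072) = 0.99999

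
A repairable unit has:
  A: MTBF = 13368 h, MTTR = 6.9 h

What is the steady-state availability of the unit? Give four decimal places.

A(A) = MTBF/(MTBF+MTTR) = 13368/(13368+6.9) = 0.9995

0.9995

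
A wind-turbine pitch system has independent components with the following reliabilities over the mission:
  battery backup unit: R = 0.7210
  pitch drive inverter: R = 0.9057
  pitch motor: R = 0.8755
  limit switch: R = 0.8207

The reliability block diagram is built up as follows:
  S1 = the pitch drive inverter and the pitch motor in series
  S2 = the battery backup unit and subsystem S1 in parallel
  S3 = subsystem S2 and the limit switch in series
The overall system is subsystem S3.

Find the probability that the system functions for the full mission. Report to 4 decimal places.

0.7733

Series (pitch drive inverter and pitch motor): 0.905700 × 0.875500 = 0.792940
Parallel (battery backup unit and [0.792940]): 1 − (1 − 0.721000)(1 − 0.792940) = 0.942230
Series ([0.942230] and limit switch): 0.942230 × 0.820700 = 0.7733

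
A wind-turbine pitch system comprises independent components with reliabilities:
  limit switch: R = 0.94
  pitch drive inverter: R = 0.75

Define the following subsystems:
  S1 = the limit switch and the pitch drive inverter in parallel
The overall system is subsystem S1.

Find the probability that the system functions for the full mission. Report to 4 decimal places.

Parallel (limit switch and pitch drive inverter): 1 − (1 − 0.940000)(1 − 0.750000) = 0.9850

0.9850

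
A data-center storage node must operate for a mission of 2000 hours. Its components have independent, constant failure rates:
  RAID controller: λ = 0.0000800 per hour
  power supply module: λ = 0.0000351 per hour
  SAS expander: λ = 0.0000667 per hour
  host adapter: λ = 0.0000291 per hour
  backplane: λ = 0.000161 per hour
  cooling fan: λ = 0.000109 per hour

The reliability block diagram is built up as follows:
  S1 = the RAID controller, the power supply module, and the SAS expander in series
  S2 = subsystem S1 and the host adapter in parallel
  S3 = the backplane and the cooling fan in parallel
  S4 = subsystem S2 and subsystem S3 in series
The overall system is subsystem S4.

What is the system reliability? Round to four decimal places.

0.9298

R(RAID controller) = exp(−0.0000800 × 2000) = 0.852144
R(power supply module) = exp(−0.0000351 × 2000) = 0.932207
R(SAS expander) = exp(−0.0000667 × 2000) = 0.875115
R(host adapter) = exp(−0.0000291 × 2000) = 0.943461
R(backplane) = exp(−0.000161 × 2000) = 0.724698
R(cooling fan) = exp(−0.000109 × 2000) = 0.804125
Series (RAID controller, power supply module, and SAS expander): 0.852144 × 0.932207 × 0.875115 = 0.695169
Parallel ([0.695169] and host adapter): 1 − (1 − 0.695169)(1 − 0.943461) = 0.982765
Parallel (backplane and cooling fan): 1 − (1 − 0.724698)(1 − 0.804125) = 0.946075
Series ([0.982765] and [0.946075]): 0.982765 × 0.946075 = 0.9298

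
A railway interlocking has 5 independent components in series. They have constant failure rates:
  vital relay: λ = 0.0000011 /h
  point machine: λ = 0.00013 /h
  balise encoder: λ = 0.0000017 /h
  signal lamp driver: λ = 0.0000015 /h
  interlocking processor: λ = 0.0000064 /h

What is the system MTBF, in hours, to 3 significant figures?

Series of exponential components: λ_sys = Σ λ_i
λ_sys = 0.0000011 + 0.00013 + 0.0000017 + 0.0000015 + 0.0000064 = 1.4070e-04 /h
MTBF = 1 / λ_sys = 7110 h

7110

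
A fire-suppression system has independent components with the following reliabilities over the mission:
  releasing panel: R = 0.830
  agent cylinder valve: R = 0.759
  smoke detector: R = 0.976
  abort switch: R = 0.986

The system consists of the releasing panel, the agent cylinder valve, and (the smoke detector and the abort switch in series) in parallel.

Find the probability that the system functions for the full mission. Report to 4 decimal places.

0.9985

Series (smoke detector and abort switch): 0.976000 × 0.986000 = 0.962336
Parallel (releasing panel, agent cylinder valve, and [0.962336]): 1 − (1 − 0.830000)(1 − 0.759000)(1 − 0.962336) = 0.9985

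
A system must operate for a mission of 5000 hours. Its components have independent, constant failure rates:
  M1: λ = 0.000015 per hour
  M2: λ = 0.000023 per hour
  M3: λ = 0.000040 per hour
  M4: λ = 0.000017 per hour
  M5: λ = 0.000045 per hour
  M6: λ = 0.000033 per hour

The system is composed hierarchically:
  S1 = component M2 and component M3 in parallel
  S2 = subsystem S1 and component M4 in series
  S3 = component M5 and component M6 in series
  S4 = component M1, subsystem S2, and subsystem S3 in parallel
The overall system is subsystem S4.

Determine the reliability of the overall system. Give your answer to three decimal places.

0.998

R(M1) = exp(−0.000015 × 5000) = 0.92774
R(M2) = exp(−0.000023 × 5000) = 0.89137
R(M3) = exp(−0.000040 × 5000) = 0.81873
R(M4) = exp(−0.000017 × 5000) = 0.91851
R(M5) = exp(−0.000045 × 5000) = 0.79852
R(M6) = exp(−0.000033 × 5000) = 0.84789
Parallel (M2 and M3): 1 − (1 − 0.89137)(1 − 0.81873) = 0.98031
Series ([0.98031] and M4): 0.98031 × 0.91851 = 0.90042
Series (M5 and M6): 0.79852 × 0.84789 = 0.67706
Parallel (M1, [0.90042], and [0.67706]): 1 − (1 − 0.92774)(1 − 0.90042)(1 − 0.67706) = 0.998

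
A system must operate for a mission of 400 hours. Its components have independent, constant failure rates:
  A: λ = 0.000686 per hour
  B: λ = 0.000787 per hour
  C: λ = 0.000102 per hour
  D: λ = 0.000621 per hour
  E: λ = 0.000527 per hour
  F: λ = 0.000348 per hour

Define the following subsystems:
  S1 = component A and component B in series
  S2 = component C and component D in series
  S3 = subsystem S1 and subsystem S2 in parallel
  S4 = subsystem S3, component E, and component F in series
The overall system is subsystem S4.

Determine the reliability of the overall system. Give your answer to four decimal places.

R(A) = exp(−0.000686 × 400) = 0.760028
R(B) = exp(−0.000787 × 400) = 0.729935
R(C) = exp(−0.000102 × 400) = 0.960021
R(D) = exp(−0.000621 × 400) = 0.780048
R(E) = exp(−0.000527 × 400) = 0.809936
R(F) = exp(−0.000348 × 400) = 0.870054
Series (A and B): 0.760028 × 0.729935 = 0.554771
Series (C and D): 0.960021 × 0.780048 = 0.748862
Parallel ([0.554771] and [0.748862]): 1 − (1 − 0.554771)(1 − 0.748862) = 0.888186
Series ([0.888186], E, and F): 0.888186 × 0.809936 × 0.870054 = 0.6259

0.6259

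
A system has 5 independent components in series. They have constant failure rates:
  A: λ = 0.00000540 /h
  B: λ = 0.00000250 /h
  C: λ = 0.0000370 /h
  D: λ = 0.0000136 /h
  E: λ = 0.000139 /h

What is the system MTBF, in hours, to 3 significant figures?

Series of exponential components: λ_sys = Σ λ_i
λ_sys = 0.00000540 + 0.00000250 + 0.0000370 + 0.0000136 + 0.000139 = 1.9750e-04 /h
MTBF = 1 / λ_sys = 5060 h

5060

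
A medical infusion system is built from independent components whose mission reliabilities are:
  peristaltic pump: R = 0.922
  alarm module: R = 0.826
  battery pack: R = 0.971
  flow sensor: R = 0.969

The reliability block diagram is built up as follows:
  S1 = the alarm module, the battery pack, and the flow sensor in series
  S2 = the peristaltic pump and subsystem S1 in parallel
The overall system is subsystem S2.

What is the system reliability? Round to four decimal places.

Series (alarm module, battery pack, and flow sensor): 0.826000 × 0.971000 × 0.969000 = 0.777183
Parallel (peristaltic pump and [0.777183]): 1 − (1 − 0.922000)(1 − 0.777183) = 0.9826

0.9826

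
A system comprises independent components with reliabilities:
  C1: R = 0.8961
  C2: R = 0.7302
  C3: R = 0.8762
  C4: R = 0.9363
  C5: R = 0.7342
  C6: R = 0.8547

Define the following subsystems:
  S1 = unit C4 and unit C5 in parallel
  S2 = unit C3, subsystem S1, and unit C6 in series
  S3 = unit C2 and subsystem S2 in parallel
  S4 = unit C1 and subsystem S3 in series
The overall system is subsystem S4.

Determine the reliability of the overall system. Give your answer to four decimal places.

0.8323

Parallel (C4 and C5): 1 − (1 − 0.936300)(1 − 0.734200) = 0.983069
Series (C3, [0.983069], and C6): 0.876200 × 0.983069 × 0.854700 = 0.736209
Parallel (C2 and [0.736209]): 1 − (1 − 0.730200)(1 − 0.736209) = 0.928829
Series (C1 and [0.928829]): 0.896100 × 0.928829 = 0.8323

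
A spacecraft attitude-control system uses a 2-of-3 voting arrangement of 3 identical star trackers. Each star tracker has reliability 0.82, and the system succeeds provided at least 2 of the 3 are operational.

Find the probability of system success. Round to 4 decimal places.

0.9145

R = Σ_{i=2}^{3} C(3,i) p^i (1−p)^{3−i} with p = 0.82
C(3,2)·0.82^2·0.18^1 = 0.363096
C(3,3)·0.82^3·0.18^0 = 0.551368
Sum = 0.9145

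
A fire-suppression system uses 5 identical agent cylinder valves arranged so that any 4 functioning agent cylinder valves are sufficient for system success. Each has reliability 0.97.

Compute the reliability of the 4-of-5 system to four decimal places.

0.9915

R = Σ_{i=4}^{5} C(5,i) p^i (1−p)^{5−i} with p = 0.97
C(5,4)·0.97^4·0.03^1 = 0.132794
C(5,5)·0.97^5·0.03^0 = 0.858734
Sum = 0.9915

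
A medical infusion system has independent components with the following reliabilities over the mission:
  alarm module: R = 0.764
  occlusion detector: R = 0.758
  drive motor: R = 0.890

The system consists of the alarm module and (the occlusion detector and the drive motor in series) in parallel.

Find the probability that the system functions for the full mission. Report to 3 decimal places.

Series (occlusion detector and drive motor): 0.75800 × 0.89000 = 0.67462
Parallel (alarm module and [0.67462]): 1 − (1 − 0.76400)(1 − 0.67462) = 0.923

0.923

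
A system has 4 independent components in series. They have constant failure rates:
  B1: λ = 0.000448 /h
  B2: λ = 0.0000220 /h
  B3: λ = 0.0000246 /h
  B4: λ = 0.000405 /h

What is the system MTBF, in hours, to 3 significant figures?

Series of exponential components: λ_sys = Σ λ_i
λ_sys = 0.000448 + 0.0000220 + 0.0000246 + 0.000405 = 8.9960e-04 /h
MTBF = 1 / λ_sys = 1110 h

1110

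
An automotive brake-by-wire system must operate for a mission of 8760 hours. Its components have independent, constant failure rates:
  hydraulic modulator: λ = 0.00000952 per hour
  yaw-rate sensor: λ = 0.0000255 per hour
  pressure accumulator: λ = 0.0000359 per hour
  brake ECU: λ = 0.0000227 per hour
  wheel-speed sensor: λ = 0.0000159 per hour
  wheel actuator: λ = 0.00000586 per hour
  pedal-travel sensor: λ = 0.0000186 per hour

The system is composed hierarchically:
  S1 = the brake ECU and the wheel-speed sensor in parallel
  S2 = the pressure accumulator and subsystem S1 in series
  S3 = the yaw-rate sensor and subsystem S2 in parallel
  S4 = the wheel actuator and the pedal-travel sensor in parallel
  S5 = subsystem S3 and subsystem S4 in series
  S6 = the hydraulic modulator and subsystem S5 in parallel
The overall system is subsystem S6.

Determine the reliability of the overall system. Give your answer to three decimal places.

0.995

R(hydraulic modulator) = exp(−0.00000952 × 8760) = 0.91999
R(yaw-rate sensor) = exp(−0.0000255 × 8760) = 0.79981
R(pressure accumulator) = exp(−0.0000359 × 8760) = 0.73017
R(brake ECU) = exp(−0.0000227 × 8760) = 0.81967
R(wheel-speed sensor) = exp(−0.0000159 × 8760) = 0.86998
R(wheel actuator) = exp(−0.00000586 × 8760) = 0.94996
R(pedal-travel sensor) = exp(−0.0000186 × 8760) = 0.84965
Parallel (brake ECU and wheel-speed sensor): 1 − (1 − 0.81967)(1 − 0.86998) = 0.97655
Series (pressure accumulator and [0.97655]): 0.73017 × 0.97655 = 0.71305
Parallel (yaw-rate sensor and [0.71305]): 1 − (1 − 0.79981)(1 − 0.71305) = 0.94256
Parallel (wheel actuator and pedal-travel sensor): 1 − (1 − 0.94996)(1 − 0.84965) = 0.99248
Series ([0.94256] and [0.99248]): 0.94256 × 0.99248 = 0.93547
Parallel (hydraulic modulator and [0.93547]): 1 − (1 − 0.91999)(1 − 0.93547) = 0.995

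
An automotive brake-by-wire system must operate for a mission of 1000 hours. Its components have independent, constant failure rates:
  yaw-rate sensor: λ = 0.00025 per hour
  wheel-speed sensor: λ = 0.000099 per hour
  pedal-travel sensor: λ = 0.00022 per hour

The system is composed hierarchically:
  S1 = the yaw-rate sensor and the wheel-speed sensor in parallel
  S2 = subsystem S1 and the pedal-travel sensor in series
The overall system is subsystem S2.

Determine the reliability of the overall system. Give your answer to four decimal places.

R(yaw-rate sensor) = exp(−0.00025 × 1000) = 0.778801
R(wheel-speed sensor) = exp(−0.000099 × 1000) = 0.905743
R(pedal-travel sensor) = exp(−0.00022 × 1000) = 0.802519
Parallel (yaw-rate sensor and wheel-speed sensor): 1 − (1 − 0.778801)(1 − 0.905743) = 0.979150
Series ([0.979150] and pedal-travel sensor): 0.979150 × 0.802519 = 0.7858

0.7858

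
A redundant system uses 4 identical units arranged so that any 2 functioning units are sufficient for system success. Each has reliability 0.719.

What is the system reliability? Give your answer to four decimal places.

R = Σ_{i=2}^{4} C(4,i) p^i (1−p)^{4−i} with p = 0.719
C(4,2)·0.719^2·0.281^2 = 0.244919
C(4,3)·0.719^3·0.281^1 = 0.417785
C(4,4)·0.719^4·0.281^0 = 0.267249
Sum = 0.9300

0.9300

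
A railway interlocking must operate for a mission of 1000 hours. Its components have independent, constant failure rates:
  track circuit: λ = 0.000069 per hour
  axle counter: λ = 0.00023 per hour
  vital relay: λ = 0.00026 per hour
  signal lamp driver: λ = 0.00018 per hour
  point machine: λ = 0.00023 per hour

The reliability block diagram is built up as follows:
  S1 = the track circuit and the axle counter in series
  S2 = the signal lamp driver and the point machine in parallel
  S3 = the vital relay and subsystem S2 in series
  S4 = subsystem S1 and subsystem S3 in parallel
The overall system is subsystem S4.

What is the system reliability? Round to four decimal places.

0.9341

R(track circuit) = exp(−0.000069 × 1000) = 0.933327
R(axle counter) = exp(−0.00023 × 1000) = 0.794534
R(vital relay) = exp(−0.00026 × 1000) = 0.771052
R(signal lamp driver) = exp(−0.00018 × 1000) = 0.835270
R(point machine) = exp(−0.00023 × 1000) = 0.794534
Series (track circuit and axle counter): 0.933327 × 0.794534 = 0.741560
Parallel (signal lamp driver and point machine): 1 − (1 − 0.835270)(1 − 0.794534) = 0.966154
Series (vital relay and [0.966154]): 0.771052 × 0.966154 = 0.744955
Parallel ([0.741560] and [0.744955]): 1 − (1 − 0.741560)(1 − 0.744955) = 0.9341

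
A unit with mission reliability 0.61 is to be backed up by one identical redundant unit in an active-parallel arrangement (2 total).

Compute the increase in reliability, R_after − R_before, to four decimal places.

0.2379

R_before = 0.61
R_after = 1 − (1 − 0.61)^2 = 0.8479
ΔR = 0.8479 − 0.61 = 0.2379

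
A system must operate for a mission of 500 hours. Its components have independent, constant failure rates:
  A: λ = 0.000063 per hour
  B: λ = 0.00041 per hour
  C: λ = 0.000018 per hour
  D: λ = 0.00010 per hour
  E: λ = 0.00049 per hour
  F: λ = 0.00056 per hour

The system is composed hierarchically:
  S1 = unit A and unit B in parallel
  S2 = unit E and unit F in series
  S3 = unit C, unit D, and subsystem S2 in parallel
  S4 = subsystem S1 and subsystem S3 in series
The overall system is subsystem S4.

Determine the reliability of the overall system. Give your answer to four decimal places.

R(A) = exp(−0.000063 × 500) = 0.968991
R(B) = exp(−0.00041 × 500) = 0.814647
R(C) = exp(−0.000018 × 500) = 0.991040
R(D) = exp(−0.00010 × 500) = 0.951229
R(E) = exp(−0.00049 × 500) = 0.782705
R(F) = exp(−0.00056 × 500) = 0.755784
Parallel (A and B): 1 − (1 − 0.968991)(1 − 0.814647) = 0.994252
Series (E and F): 0.782705 × 0.755784 = 0.591556
Parallel (C, D, and [0.591556]): 1 − (1 − 0.991040)(1 − 0.951229)(1 − 0.591556) = 0.999822
Series ([0.994252] and [0.999822]): 0.994252 × 0.999822 = 0.9941

0.9941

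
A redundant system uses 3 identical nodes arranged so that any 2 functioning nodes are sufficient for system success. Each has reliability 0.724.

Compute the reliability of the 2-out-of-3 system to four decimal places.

0.8135

R = Σ_{i=2}^{3} C(3,i) p^i (1−p)^{3−i} with p = 0.724
C(3,2)·0.724^2·0.276^1 = 0.434018
C(3,3)·0.724^3·0.276^0 = 0.379503
Sum = 0.8135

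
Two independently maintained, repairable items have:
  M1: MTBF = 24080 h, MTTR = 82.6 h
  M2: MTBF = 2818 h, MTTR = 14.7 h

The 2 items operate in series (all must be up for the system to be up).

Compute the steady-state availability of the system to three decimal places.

0.991

A(M1) = MTBF/(MTBF+MTTR) = 24080/(24080+82.6) = 0.996581
A(M2) = MTBF/(MTBF+MTTR) = 2818/(2818+14.7) = 0.994811
Series availability: 0.996581 × 0.994811 = 0.991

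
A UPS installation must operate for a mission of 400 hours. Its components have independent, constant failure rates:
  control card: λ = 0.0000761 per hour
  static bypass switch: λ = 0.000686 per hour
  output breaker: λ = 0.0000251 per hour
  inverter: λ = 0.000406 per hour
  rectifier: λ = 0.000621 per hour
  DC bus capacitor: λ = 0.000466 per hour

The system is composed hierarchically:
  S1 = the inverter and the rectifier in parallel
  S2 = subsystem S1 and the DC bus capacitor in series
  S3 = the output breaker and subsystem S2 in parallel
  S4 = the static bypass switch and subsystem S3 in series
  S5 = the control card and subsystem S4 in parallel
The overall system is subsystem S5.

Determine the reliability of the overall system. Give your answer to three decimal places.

R(control card) = exp(−0.0000761 × 400) = 0.97002
R(static bypass switch) = exp(−0.000686 × 400) = 0.76003
R(output breaker) = exp(−0.0000251 × 400) = 0.99001
R(inverter) = exp(−0.000406 × 400) = 0.85010
R(rectifier) = exp(−0.000621 × 400) = 0.78005
R(DC bus capacitor) = exp(−0.000466 × 400) = 0.82994
Parallel (inverter and rectifier): 1 − (1 − 0.85010)(1 − 0.78005) = 0.96703
Series ([0.96703] and DC bus capacitor): 0.96703 × 0.82994 = 0.80258
Parallel (output breaker and [0.80258]): 1 − (1 − 0.99001)(1 − 0.80258) = 0.99803
Series (static bypass switch and [0.99803]): 0.76003 × 0.99803 = 0.75853
Parallel (control card and [0.75853]): 1 − (1 − 0.97002)(1 − 0.75853) = 0.993

0.993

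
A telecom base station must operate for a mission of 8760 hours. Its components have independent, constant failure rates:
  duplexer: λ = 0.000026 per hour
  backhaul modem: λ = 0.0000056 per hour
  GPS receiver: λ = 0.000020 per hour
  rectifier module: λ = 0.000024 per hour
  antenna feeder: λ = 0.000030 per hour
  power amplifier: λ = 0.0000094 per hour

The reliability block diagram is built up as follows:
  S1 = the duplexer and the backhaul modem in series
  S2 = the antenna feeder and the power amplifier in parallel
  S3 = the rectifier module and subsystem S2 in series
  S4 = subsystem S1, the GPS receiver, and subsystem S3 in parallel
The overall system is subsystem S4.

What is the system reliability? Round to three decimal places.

R(duplexer) = exp(−0.000026 × 8760) = 0.79632
R(backhaul modem) = exp(−0.0000056 × 8760) = 0.95213
R(GPS receiver) = exp(−0.000020 × 8760) = 0.83929
R(rectifier module) = exp(−0.000024 × 8760) = 0.81039
R(antenna feeder) = exp(−0.000030 × 8760) = 0.76890
R(power amplifier) = exp(−0.0000094 × 8760) = 0.92096
Series (duplexer and backhaul modem): 0.79632 × 0.95213 = 0.75820
Parallel (antenna feeder and power amplifier): 1 − (1 − 0.76890)(1 − 0.92096) = 0.98173
Series (rectifier module and [0.98173]): 0.81039 × 0.98173 = 0.79558
Parallel ([0.75820], GPS receiver, and [0.79558]): 1 − (1 − 0.75820)(1 − 0.83929)(1 − 0.79558) = 0.992

0.992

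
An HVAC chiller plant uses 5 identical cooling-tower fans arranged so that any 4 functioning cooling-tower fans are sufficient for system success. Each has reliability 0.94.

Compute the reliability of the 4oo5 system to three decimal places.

R = Σ_{i=4}^{5} C(5,i) p^i (1−p)^{5−i} with p = 0.94
C(5,4)·0.94^4·0.06^1 = 0.23422
C(5,5)·0.94^5·0.06^0 = 0.73390
Sum = 0.968

0.968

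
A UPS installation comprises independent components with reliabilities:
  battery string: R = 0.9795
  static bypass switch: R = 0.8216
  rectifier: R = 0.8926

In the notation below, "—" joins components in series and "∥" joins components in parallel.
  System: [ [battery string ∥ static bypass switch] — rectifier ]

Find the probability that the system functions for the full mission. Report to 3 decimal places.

Parallel (battery string and static bypass switch): 1 − (1 − 0.97950)(1 − 0.82160) = 0.99634
Series ([0.99634] and rectifier): 0.99634 × 0.89260 = 0.889

0.889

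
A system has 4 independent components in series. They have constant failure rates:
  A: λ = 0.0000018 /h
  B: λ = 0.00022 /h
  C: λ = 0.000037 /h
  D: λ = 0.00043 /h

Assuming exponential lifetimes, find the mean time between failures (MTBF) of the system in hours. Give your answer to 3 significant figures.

Series of exponential components: λ_sys = Σ λ_i
λ_sys = 0.0000018 + 0.00022 + 0.000037 + 0.00043 = 6.8880e-04 /h
MTBF = 1 / λ_sys = 1450 h

1450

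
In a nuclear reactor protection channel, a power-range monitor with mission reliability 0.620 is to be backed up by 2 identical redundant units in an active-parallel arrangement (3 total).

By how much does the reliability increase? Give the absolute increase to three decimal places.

R_before = 0.620
R_after = 1 − (1 − 0.620)^3 = 0.945
ΔR = 0.945 − 0.620 = 0.325

0.325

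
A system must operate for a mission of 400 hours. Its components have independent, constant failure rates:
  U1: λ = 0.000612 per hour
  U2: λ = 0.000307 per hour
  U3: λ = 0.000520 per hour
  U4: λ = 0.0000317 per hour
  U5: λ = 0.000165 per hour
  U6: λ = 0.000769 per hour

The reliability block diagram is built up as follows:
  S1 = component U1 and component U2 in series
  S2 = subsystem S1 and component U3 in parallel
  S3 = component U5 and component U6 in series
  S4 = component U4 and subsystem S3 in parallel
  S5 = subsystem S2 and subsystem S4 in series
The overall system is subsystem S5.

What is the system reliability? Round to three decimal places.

R(U1) = exp(−0.000612 × 400) = 0.78286
R(U2) = exp(−0.000307 × 400) = 0.88444
R(U3) = exp(−0.000520 × 400) = 0.81221
R(U4) = exp(−0.0000317 × 400) = 0.98740
R(U5) = exp(−0.000165 × 400) = 0.93613
R(U6) = exp(−0.000769 × 400) = 0.73521
Series (U1 and U2): 0.78286 × 0.88444 = 0.69239
Parallel ([0.69239] and U3): 1 − (1 − 0.69239)(1 − 0.81221) = 0.94223
Series (U5 and U6): 0.93613 × 0.73521 = 0.68825
Parallel (U4 and [0.68825]): 1 − (1 − 0.98740)(1 − 0.68825) = 0.99607
Series ([0.94223] and [0.99607]): 0.94223 × 0.99607 = 0.939

0.939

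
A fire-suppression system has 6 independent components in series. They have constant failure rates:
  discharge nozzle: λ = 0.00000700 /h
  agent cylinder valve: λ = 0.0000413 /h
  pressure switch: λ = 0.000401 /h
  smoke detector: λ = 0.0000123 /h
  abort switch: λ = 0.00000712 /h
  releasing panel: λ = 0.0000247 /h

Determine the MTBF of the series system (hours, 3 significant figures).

Series of exponential components: λ_sys = Σ λ_i
λ_sys = 0.00000700 + 0.0000413 + 0.000401 + 0.0000123 + 0.00000712 + 0.0000247 = 4.9342e-04 /h
MTBF = 1 / λ_sys = 2030 h

2030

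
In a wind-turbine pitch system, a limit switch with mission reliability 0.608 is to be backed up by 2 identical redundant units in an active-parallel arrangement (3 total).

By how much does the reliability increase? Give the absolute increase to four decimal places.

R_before = 0.608
R_after = 1 − (1 − 0.608)^3 = 0.9398
ΔR = 0.9398 − 0.608 = 0.3318

0.3318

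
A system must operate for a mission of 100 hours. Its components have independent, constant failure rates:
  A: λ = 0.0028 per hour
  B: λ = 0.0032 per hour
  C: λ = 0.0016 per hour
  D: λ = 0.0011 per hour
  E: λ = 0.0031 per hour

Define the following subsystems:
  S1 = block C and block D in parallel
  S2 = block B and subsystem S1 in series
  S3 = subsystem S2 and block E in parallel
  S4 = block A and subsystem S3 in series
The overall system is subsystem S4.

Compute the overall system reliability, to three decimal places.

R(A) = exp(−0.0028 × 100) = 0.75578
R(B) = exp(−0.0032 × 100) = 0.72615
R(C) = exp(−0.0016 × 100) = 0.85214
R(D) = exp(−0.0011 × 100) = 0.89583
R(E) = exp(−0.0031 × 100) = 0.73345
Parallel (C and D): 1 − (1 − 0.85214)(1 − 0.89583) = 0.98460
Series (B and [0.98460]): 0.72615 × 0.98460 = 0.71497
Parallel ([0.71497] and E): 1 − (1 − 0.71497)(1 − 0.73345) = 0.92403
Series (A and [0.92403]): 0.75578 × 0.92403 = 0.698

0.698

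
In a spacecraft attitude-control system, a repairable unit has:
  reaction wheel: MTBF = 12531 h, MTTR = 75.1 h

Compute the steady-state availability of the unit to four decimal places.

0.9940

A(reaction wheel) = MTBF/(MTBF+MTTR) = 12531/(12531+75.1) = 0.9940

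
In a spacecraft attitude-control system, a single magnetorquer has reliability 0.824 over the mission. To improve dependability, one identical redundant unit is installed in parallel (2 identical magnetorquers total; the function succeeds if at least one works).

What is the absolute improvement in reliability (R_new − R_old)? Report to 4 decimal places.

0.1450

R_before = 0.824
R_after = 1 − (1 − 0.824)^2 = 0.9690
ΔR = 0.9690 − 0.824 = 0.1450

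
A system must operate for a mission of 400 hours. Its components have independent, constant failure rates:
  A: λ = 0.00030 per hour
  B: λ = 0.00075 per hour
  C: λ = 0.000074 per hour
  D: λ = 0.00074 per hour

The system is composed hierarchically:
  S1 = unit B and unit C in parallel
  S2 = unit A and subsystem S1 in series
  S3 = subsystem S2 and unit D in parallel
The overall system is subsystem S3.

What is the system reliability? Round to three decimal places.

R(A) = exp(−0.00030 × 400) = 0.88692
R(B) = exp(−0.00075 × 400) = 0.74082
R(C) = exp(−0.000074 × 400) = 0.97083
R(D) = exp(−0.00074 × 400) = 0.74379
Parallel (B and C): 1 − (1 − 0.74082)(1 − 0.97083) = 0.99244
Series (A and [0.99244]): 0.88692 × 0.99244 = 0.88021
Parallel ([0.88021] and D): 1 − (1 − 0.88021)(1 − 0.74379) = 0.969

0.969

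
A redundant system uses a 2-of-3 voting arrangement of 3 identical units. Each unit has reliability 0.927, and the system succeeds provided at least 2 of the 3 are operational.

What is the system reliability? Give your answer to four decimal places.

0.9848

R = Σ_{i=2}^{3} C(3,i) p^i (1−p)^{3−i} with p = 0.927
C(3,2)·0.927^2·0.073^1 = 0.188193
C(3,3)·0.927^3·0.073^0 = 0.796598
Sum = 0.9848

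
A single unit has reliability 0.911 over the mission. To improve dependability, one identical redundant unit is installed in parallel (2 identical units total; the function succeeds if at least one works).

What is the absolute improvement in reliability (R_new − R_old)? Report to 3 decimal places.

0.081

R_before = 0.911
R_after = 1 − (1 − 0.911)^2 = 0.992
ΔR = 0.992 − 0.911 = 0.081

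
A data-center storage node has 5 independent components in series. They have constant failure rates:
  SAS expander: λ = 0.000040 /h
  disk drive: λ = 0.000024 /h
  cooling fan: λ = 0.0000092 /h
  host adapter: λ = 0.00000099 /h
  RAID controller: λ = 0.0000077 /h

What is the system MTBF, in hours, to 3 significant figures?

Series of exponential components: λ_sys = Σ λ_i
λ_sys = 0.000040 + 0.000024 + 0.0000092 + 0.00000099 + 0.0000077 = 8.1890e-05 /h
MTBF = 1 / λ_sys = 12200 h

12200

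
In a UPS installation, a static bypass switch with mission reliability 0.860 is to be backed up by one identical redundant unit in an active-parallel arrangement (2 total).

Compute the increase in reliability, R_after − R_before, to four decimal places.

0.1204

R_before = 0.860
R_after = 1 − (1 − 0.860)^2 = 0.9804
ΔR = 0.9804 − 0.860 = 0.1204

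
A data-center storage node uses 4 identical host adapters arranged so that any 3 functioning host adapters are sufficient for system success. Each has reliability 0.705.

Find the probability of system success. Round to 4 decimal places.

R = Σ_{i=3}^{4} C(4,i) p^i (1−p)^{4−i} with p = 0.705
C(4,3)·0.705^3·0.295^1 = 0.413475
C(4,4)·0.705^4·0.295^0 = 0.247034
Sum = 0.6605

0.6605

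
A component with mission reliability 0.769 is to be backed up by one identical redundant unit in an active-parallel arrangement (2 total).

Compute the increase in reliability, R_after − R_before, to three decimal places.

R_before = 0.769
R_after = 1 − (1 − 0.769)^2 = 0.947
ΔR = 0.947 − 0.769 = 0.178

0.178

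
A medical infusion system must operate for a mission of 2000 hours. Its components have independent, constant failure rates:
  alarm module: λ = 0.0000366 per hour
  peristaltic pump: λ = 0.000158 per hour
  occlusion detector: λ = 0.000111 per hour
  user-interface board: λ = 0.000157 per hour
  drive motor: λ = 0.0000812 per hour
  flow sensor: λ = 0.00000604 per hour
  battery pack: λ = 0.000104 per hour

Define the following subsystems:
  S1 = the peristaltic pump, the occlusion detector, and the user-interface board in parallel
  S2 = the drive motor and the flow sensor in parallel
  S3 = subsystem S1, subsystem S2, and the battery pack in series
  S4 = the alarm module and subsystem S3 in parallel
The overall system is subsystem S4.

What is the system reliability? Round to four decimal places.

R(alarm module) = exp(−0.0000366 × 2000) = 0.929415
R(peristaltic pump) = exp(−0.000158 × 2000) = 0.729059
R(occlusion detector) = exp(−0.000111 × 2000) = 0.800915
R(user-interface board) = exp(−0.000157 × 2000) = 0.730519
R(drive motor) = exp(−0.0000812 × 2000) = 0.850101
R(flow sensor) = exp(−0.00000604 × 2000) = 0.987993
R(battery pack) = exp(−0.000104 × 2000) = 0.812207
Parallel (peristaltic pump, occlusion detector, and user-interface board): 1 − (1 − 0.729059)(1 − 0.800915)(1 − 0.730519) = 0.985464
Parallel (drive motor and flow sensor): 1 − (1 − 0.850101)(1 − 0.987993) = 0.998200
Series ([0.985464], [0.998200], and battery pack): 0.985464 × 0.998200 × 0.812207 = 0.798960
Parallel (alarm module and [0.798960]): 1 − (1 − 0.929415)(1 − 0.798960) = 0.9858

0.9858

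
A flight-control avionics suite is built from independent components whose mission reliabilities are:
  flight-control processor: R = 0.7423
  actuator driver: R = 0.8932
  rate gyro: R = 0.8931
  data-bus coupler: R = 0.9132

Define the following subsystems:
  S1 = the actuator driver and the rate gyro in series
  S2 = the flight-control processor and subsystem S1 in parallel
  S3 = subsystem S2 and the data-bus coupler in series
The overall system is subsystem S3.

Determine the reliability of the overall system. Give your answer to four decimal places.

0.8656

Series (actuator driver and rate gyro): 0.893200 × 0.893100 = 0.797717
Parallel (flight-control processor and [0.797717]): 1 − (1 − 0.742300)(1 − 0.797717) = 0.947872
Series ([0.947872] and data-bus coupler): 0.947872 × 0.913200 = 0.8656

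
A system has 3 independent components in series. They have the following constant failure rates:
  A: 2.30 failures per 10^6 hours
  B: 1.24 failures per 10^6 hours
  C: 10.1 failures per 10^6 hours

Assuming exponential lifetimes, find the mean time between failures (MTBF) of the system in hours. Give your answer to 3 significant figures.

73300

Series of exponential components: λ_sys = Σ λ_i
λ_sys = 0.00000230 + 0.00000124 + 0.0000101 = 1.3640e-05 /h
MTBF = 1 / λ_sys = 73300 h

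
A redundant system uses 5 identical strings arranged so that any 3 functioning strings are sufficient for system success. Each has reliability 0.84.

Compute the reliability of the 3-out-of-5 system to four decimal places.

0.9682

R = Σ_{i=3}^{5} C(5,i) p^i (1−p)^{5−i} with p = 0.84
C(5,3)·0.84^3·0.16^2 = 0.151732
C(5,4)·0.84^4·0.16^1 = 0.398297
C(5,5)·0.84^5·0.16^0 = 0.418212
Sum = 0.9682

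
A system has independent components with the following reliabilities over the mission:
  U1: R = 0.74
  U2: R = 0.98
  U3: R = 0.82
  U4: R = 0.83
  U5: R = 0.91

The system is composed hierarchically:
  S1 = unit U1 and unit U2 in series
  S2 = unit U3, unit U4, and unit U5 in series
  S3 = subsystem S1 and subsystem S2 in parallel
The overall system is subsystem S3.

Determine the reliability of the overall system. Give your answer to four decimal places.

Series (U1 and U2): 0.740000 × 0.980000 = 0.725200
Series (U3, U4, and U5): 0.820000 × 0.830000 × 0.910000 = 0.619346
Parallel ([0.725200] and [0.619346]): 1 − (1 − 0.725200)(1 − 0.619346) = 0.8954

0.8954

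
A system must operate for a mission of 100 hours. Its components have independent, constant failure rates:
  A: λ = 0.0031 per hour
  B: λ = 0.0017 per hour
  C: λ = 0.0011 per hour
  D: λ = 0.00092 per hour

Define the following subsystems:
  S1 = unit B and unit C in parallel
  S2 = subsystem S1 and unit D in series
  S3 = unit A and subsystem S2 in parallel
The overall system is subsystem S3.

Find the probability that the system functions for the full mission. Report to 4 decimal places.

0.9726

R(A) = exp(−0.0031 × 100) = 0.733447
R(B) = exp(−0.0017 × 100) = 0.843665
R(C) = exp(−0.0011 × 100) = 0.895834
R(D) = exp(−0.00092 × 100) = 0.912105
Parallel (B and C): 1 − (1 − 0.843665)(1 − 0.895834) = 0.983715
Series ([0.983715] and D): 0.983715 × 0.912105 = 0.897251
Parallel (A and [0.897251]): 1 − (1 − 0.733447)(1 − 0.897251) = 0.9726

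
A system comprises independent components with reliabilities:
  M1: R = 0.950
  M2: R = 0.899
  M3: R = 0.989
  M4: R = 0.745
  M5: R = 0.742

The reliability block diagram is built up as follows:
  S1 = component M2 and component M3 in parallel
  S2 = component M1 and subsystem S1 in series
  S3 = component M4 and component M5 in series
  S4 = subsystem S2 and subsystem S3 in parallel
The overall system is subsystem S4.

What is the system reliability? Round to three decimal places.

0.977

Parallel (M2 and M3): 1 − (1 − 0.89900)(1 − 0.98900) = 0.99889
Series (M1 and [0.99889]): 0.95000 × 0.99889 = 0.94895
Series (M4 and M5): 0.74500 × 0.74200 = 0.55279
Parallel ([0.94895] and [0.55279]): 1 − (1 − 0.94895)(1 − 0.55279) = 0.977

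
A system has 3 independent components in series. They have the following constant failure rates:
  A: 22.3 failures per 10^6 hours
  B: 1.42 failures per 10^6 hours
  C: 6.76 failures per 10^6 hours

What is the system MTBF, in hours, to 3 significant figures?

32800

Series of exponential components: λ_sys = Σ λ_i
λ_sys = 0.0000223 + 0.00000142 + 0.00000676 = 3.0480e-05 /h
MTBF = 1 / λ_sys = 32800 h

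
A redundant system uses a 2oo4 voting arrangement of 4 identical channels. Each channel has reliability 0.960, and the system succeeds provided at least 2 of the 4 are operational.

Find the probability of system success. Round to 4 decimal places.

R = Σ_{i=2}^{4} C(4,i) p^i (1−p)^{4−i} with p = 0.960
C(4,2)·0.960^2·0.040^2 = 0.008847
C(4,3)·0.960^3·0.040^1 = 0.141558
C(4,4)·0.960^4·0.040^0 = 0.849347
Sum = 0.9998

0.9998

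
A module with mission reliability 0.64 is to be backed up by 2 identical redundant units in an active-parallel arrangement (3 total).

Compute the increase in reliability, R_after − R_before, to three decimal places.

0.313

R_before = 0.64
R_after = 1 − (1 − 0.64)^3 = 0.953
ΔR = 0.953 − 0.64 = 0.313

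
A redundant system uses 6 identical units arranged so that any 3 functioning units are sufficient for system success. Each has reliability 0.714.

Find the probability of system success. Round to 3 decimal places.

R = Σ_{i=3}^{6} C(6,i) p^i (1−p)^{6−i} with p = 0.714
C(6,3)·0.714^3·0.286^3 = 0.17030
C(6,4)·0.714^4·0.286^2 = 0.31887
C(6,5)·0.714^5·0.286^1 = 0.31843
C(6,6)·0.714^6·0.286^0 = 0.13249
Sum = 0.940

0.940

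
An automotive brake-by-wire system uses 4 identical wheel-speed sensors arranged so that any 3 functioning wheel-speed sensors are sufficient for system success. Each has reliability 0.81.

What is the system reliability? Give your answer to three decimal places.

R = Σ_{i=3}^{4} C(4,i) p^i (1−p)^{4−i} with p = 0.81
C(4,3)·0.81^3·0.19^1 = 0.40390
C(4,4)·0.81^4·0.19^0 = 0.43047
Sum = 0.834

0.834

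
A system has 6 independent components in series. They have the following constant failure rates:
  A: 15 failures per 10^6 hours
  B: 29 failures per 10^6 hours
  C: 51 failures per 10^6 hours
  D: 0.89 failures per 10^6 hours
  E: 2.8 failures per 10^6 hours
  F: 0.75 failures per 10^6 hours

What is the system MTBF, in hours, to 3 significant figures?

10100

Series of exponential components: λ_sys = Σ λ_i
λ_sys = 0.000015 + 0.000029 + 0.000051 + 0.00000089 + 0.0000028 + 0.00000075 = 9.9440e-05 /h
MTBF = 1 / λ_sys = 10100 h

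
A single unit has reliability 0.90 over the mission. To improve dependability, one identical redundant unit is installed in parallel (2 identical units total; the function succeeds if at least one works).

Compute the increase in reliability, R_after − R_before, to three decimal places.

R_before = 0.90
R_after = 1 − (1 − 0.90)^2 = 0.990
ΔR = 0.990 − 0.90 = 0.090

0.090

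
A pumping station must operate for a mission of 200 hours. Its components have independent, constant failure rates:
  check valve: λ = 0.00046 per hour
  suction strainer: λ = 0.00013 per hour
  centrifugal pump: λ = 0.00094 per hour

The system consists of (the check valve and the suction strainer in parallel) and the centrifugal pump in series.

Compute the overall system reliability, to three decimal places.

0.827

R(check valve) = exp(−0.00046 × 200) = 0.91211
R(suction strainer) = exp(−0.00013 × 200) = 0.97434
R(centrifugal pump) = exp(−0.00094 × 200) = 0.82861
Parallel (check valve and suction strainer): 1 − (1 − 0.91211)(1 − 0.97434) = 0.99774
Series ([0.99774] and centrifugal pump): 0.99774 × 0.82861 = 0.827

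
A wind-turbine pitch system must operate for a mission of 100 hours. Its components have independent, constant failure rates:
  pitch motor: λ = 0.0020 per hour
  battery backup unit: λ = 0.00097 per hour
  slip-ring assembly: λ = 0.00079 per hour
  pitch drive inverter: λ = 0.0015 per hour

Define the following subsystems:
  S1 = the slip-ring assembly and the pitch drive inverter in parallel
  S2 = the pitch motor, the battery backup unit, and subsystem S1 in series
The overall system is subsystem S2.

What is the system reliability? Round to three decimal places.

0.735

R(pitch motor) = exp(−0.0020 × 100) = 0.81873
R(battery backup unit) = exp(−0.00097 × 100) = 0.90756
R(slip-ring assembly) = exp(−0.00079 × 100) = 0.92404
R(pitch drive inverter) = exp(−0.0015 × 100) = 0.86071
Parallel (slip-ring assembly and pitch drive inverter): 1 − (1 − 0.92404)(1 − 0.86071) = 0.98942
Series (pitch motor, battery backup unit, and [0.98942]): 0.81873 × 0.90756 × 0.98942 = 0.735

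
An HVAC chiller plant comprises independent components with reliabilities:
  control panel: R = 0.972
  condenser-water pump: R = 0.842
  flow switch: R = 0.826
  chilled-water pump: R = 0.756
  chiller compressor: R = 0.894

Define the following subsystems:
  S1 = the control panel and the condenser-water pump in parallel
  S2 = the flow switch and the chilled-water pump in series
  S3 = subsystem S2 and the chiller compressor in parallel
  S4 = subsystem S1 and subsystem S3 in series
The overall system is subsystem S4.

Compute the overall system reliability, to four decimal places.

Parallel (control panel and condenser-water pump): 1 − (1 − 0.972000)(1 − 0.842000) = 0.995576
Series (flow switch and chilled-water pump): 0.826000 × 0.756000 = 0.624456
Parallel ([0.624456] and chiller compressor): 1 − (1 − 0.624456)(1 − 0.894000) = 0.960192
Series ([0.995576] and [0.960192]): 0.995576 × 0.960192 = 0.9559

0.9559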